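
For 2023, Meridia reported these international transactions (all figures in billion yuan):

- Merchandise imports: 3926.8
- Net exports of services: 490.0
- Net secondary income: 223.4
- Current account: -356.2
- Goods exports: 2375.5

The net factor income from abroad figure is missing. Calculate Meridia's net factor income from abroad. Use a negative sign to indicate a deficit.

Current account = goods balance + services balance + net primary income + net secondary income
Sum of the known components = -837.9
Net factor income from abroad = CA - (known components) = -356.2 - (-837.9) = 481.7

481.7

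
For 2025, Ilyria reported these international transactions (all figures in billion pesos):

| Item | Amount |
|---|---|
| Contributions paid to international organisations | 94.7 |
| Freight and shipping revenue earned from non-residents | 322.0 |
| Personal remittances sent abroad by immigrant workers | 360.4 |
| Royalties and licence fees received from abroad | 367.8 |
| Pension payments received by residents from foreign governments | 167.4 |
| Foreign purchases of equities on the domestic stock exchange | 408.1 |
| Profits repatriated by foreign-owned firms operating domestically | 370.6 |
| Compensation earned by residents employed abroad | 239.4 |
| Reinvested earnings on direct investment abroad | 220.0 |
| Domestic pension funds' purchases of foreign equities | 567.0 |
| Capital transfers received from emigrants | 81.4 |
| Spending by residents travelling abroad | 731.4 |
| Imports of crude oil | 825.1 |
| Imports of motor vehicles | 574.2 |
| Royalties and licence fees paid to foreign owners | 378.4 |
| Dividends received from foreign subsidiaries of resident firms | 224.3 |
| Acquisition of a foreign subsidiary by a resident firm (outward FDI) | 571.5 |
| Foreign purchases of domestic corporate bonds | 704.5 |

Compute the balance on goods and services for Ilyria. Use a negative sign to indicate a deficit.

-1819.3

Goods: -574.2 - 825.1 = -1399.3
Services: 367.8 - 731.4 - 378.4 + 322.0 = -420.0
Trade balance = -1399.3 + (-420.0) = -1819.3
(Excluded from the trade balance — secondary income: contributions paid to international organisations 94.7, personal remittances sent abroad by immigrant workers 360.4, pension payments received by residents from foreign governments 167.4; financial account: foreign purchases of equities on the domestic stock exchange 408.1, domestic pension funds' purchases of foreign equities 567.0, acquisition of a foreign subsidiary by a resident firm (outward FDI) 571.5, foreign purchases of domestic corporate bonds 704.5; primary income: profits repatriated by foreign-owned firms operating domestically 370.6, compensation earned by residents employed abroad 239.4, reinvested earnings on direct investment abroad 220.0, dividends received from foreign subsidiaries of resident firms 224.3; capital account: capital transfers received from emigrants 81.4.)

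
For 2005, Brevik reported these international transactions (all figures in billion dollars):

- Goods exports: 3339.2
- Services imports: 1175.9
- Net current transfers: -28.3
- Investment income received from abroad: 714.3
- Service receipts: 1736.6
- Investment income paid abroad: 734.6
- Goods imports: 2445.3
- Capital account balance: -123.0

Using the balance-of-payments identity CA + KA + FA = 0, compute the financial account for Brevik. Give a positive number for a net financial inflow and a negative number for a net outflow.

Goods balance = 3339.2 - 2445.3 = 893.9
Services balance = 1736.6 - 1175.9 = 560.7
Trade balance (goods + services) = 893.9 + 560.7 = 1454.6
Net primary income = 714.3 - 734.6 = -20.3
Net secondary income = -28.3
Current account = 1454.6 + (-20.3) + (-28.3) = 1406.0
Financial account = -(1406.0 + (-123.0)) = -1283.0

-1283.0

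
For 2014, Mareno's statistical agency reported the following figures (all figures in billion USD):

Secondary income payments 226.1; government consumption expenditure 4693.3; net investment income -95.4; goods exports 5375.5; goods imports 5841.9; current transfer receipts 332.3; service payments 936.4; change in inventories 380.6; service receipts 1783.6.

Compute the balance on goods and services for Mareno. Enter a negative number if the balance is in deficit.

Goods balance = 5375.5 - 5841.9 = -466.4
Services balance = 1783.6 - 936.4 = 847.2
Trade balance (goods + services) = -466.4 + 847.2 = 380.8

380.8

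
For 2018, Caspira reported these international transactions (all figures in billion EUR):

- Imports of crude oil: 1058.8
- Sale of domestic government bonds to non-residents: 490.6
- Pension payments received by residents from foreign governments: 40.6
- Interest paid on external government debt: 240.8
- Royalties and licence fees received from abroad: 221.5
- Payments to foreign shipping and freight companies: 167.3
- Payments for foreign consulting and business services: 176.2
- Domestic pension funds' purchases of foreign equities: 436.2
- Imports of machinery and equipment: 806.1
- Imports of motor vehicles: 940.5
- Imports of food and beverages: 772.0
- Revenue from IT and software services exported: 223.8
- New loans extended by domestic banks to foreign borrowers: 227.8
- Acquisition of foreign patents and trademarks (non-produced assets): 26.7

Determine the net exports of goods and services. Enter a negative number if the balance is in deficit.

Goods: -940.5 - 806.1 - 1058.8 - 772.0 = -3577.4
Services: 221.5 + 223.8 - 176.2 - 167.3 = 101.8
Trade balance = -3577.4 + 101.8 = -3475.6
(Excluded from the trade balance — financial account: sale of domestic government bonds to non-residents 490.6, domestic pension funds' purchases of foreign equities 436.2, new loans extended by domestic banks to foreign borrowers 227.8; secondary income: pension payments received by residents from foreign governments 40.6; primary income: interest paid on external government debt 240.8; capital account: acquisition of foreign patents and trademarks (non-produced assets) 26.7.)

-3475.6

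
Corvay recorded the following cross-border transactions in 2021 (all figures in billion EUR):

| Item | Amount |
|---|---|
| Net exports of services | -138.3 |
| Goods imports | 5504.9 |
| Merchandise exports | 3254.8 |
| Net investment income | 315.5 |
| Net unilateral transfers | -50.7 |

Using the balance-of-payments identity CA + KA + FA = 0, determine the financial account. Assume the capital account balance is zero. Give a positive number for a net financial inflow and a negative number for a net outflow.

Goods balance = 3254.8 - 5504.9 = -2250.1
Services balance = -138.3
Trade balance (goods + services) = -2250.1 + (-138.3) = -2388.4
Net primary income = 315.5
Net secondary income = -50.7
Current account = -2388.4 + 315.5 + (-50.7) = -2123.6
Financial account = -(-2123.6) = 2123.6

2123.6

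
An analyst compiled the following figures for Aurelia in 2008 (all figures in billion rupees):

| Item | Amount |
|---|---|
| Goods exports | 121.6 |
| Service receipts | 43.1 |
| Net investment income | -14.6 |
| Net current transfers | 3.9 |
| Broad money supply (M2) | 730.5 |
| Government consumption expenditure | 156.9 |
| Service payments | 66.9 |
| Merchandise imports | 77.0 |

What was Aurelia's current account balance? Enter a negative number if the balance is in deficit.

Goods balance = 121.6 - 77.0 = 44.6
Services balance = 43.1 - 66.9 = -23.8
Trade balance (goods + services) = 44.6 + (-23.8) = 20.8
Net primary income = -14.6
Net secondary income = 3.9
Current account = 20.8 + (-14.6) + 3.9 = 10.1

10.1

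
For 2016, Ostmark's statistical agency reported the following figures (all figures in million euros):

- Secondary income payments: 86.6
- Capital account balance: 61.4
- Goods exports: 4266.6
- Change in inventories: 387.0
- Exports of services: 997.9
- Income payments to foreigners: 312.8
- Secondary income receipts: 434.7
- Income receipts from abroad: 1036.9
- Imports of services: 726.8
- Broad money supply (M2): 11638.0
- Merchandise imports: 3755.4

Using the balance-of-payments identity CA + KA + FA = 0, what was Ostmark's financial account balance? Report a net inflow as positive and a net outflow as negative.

-1915.9

Goods balance = 4266.6 - 3755.4 = 511.2
Services balance = 997.9 - 726.8 = 271.1
Trade balance (goods + services) = 511.2 + 271.1 = 782.3
Net primary income = 1036.9 - 312.8 = 724.1
Net secondary income = 434.7 - 86.6 = 348.1
Current account = 782.3 + 724.1 + 348.1 = 1854.5
Financial account = -(1854.5 + 61.4) = -1915.9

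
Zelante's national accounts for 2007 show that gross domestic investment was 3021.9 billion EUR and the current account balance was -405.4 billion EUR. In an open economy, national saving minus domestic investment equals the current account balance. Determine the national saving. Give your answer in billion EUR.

S - I = CA (net lending to the rest of the world).
S = I + CA = 3021.9 + (-405.4) = 2616.5

2616.5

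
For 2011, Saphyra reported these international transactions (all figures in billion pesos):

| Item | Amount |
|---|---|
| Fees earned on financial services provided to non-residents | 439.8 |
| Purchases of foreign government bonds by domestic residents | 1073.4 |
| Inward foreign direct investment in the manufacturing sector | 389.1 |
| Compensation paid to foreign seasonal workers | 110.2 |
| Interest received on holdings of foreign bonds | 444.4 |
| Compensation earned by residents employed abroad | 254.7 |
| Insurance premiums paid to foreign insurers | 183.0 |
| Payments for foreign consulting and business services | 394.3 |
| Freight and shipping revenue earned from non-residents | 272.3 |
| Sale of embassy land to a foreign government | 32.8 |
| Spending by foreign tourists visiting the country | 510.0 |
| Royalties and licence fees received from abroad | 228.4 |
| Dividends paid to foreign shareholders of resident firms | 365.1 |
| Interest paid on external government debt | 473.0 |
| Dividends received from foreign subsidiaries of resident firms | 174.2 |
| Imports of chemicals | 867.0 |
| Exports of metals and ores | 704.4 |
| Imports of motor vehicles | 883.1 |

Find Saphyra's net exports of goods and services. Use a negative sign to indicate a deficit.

-172.5

Goods: -883.1 + 704.4 - 867.0 = -1045.7
Services: -394.3 + 228.4 + 272.3 + 510.0 - 183.0 + 439.8 = 873.2
Trade balance = -1045.7 + 873.2 = -172.5
(Excluded from the trade balance — financial account: purchases of foreign government bonds by domestic residents 1073.4, inward foreign direct investment in the manufacturing sector 389.1; primary income: compensation paid to foreign seasonal workers 110.2, interest received on holdings of foreign bonds 444.4, compensation earned by residents employed abroad 254.7, dividends paid to foreign shareholders of resident firms 365.1, interest paid on external government debt 473.0, dividends received from foreign subsidiaries of resident firms 174.2; capital account: sale of embassy land to a foreign government 32.8.)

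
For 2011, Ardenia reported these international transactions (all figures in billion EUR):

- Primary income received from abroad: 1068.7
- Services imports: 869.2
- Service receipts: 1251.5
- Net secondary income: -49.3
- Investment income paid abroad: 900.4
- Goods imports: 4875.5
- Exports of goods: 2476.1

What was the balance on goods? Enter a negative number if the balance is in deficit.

-2399.4

Goods balance = 2476.1 - 4875.5 = -2399.4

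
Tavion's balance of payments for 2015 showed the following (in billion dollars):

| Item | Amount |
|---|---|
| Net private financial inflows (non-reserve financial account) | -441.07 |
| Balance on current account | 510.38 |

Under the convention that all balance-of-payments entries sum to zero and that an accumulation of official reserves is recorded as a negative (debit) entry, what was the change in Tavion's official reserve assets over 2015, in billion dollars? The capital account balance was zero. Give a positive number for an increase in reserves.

69.31

Official reserve transactions balance = -(510.38 + (-441.07)) = -69.31
An accumulation of reserves is recorded as a debit (negative entry), so the change in the stock of reserves is the negative of that balance.
Change in official reserves = -(-69.31) = 69.31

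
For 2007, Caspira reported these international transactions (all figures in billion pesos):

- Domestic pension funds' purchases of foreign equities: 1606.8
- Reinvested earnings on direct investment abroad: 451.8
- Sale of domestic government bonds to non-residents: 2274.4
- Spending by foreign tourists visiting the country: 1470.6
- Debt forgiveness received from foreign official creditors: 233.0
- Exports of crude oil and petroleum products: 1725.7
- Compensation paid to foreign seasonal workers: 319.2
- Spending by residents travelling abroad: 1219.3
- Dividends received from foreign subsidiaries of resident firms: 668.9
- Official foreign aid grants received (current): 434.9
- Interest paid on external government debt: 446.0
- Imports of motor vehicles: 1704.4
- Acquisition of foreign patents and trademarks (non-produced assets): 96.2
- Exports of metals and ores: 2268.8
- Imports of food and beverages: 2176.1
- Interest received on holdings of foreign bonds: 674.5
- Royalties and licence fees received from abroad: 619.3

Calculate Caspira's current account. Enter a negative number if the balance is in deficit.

Goods: 2268.8 - 2176.1 - 1704.4 + 1725.7 = 114.0
Services: 619.3 + 1470.6 - 1219.3 = 870.6
Primary income: 451.8 + 668.9 + 674.5 - 446.0 - 319.2 = 1030.0
Secondary income: 434.9
Current account = 114.0 + 870.6 + 1030.0 + 434.9 = 2449.5
(Excluded from the current account — financial account: domestic pension funds' purchases of foreign equities 1606.8, sale of domestic government bonds to non-residents 2274.4; capital account: debt forgiveness received from foreign official creditors 233.0, acquisition of foreign patents and trademarks (non-produced assets) 96.2.)

2449.5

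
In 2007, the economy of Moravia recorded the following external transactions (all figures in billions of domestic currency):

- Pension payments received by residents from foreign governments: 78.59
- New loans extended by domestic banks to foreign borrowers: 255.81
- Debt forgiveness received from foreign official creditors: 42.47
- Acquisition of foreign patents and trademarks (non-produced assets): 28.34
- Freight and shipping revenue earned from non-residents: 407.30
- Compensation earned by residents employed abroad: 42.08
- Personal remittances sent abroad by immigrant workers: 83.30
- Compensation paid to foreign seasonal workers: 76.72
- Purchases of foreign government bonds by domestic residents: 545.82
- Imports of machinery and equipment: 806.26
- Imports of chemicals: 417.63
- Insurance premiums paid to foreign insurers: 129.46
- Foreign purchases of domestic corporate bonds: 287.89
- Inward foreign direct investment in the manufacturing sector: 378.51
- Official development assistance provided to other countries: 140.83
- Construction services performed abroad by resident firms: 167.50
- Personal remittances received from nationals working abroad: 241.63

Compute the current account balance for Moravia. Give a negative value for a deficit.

-717.10

Goods: -806.26 - 417.63 = -1223.89
Services: 407.30 + 167.50 - 129.46 = 445.34
Primary income: 42.08 - 76.72 = -34.64
Secondary income: -140.83 + 241.63 - 83.30 + 78.59 = 96.09
Current account = (-1223.89) + 445.34 + (-34.64) + 96.09 = -717.10
(Excluded from the current account — financial account: new loans extended by domestic banks to foreign borrowers 255.81, purchases of foreign government bonds by domestic residents 545.82, foreign purchases of domestic corporate bonds 287.89, inward foreign direct investment in the manufacturing sector 378.51; capital account: debt forgiveness received from foreign official creditors 42.47, acquisition of foreign patents and trademarks (non-produced assets) 28.34.)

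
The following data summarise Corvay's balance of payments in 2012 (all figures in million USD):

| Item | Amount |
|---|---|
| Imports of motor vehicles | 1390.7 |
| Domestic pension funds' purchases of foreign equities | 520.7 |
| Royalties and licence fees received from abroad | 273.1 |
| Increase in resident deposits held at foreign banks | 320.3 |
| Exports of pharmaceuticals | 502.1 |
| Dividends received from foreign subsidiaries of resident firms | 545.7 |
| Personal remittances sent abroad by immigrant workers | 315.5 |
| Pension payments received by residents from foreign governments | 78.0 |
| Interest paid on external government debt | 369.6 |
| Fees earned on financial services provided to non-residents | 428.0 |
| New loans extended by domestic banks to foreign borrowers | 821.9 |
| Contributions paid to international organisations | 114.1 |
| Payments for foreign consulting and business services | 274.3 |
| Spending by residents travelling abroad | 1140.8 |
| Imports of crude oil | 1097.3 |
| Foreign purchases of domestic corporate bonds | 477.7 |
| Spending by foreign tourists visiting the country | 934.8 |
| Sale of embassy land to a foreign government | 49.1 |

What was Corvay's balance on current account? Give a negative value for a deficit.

-1940.6

Goods: 502.1 - 1097.3 - 1390.7 = -1985.9
Services: 273.1 - 1140.8 - 274.3 + 934.8 + 428.0 = 220.8
Primary income: -369.6 + 545.7 = 176.1
Secondary income: -315.5 + 78.0 - 114.1 = -351.6
Current account = (-1985.9) + 220.8 + 176.1 + (-351.6) = -1940.6
(Excluded from the current account — financial account: domestic pension funds' purchases of foreign equities 520.7, increase in resident deposits held at foreign banks 320.3, new loans extended by domestic banks to foreign borrowers 821.9, foreign purchases of domestic corporate bonds 477.7; capital account: sale of embassy land to a foreign government 49.1.)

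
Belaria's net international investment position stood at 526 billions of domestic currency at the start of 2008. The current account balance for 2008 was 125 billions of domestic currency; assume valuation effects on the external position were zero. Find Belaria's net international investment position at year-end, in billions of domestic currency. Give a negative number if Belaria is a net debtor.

651

With no valuation effects, change in NIIP = current account = 125
End-of-year NIIP = 526 + 125 = 651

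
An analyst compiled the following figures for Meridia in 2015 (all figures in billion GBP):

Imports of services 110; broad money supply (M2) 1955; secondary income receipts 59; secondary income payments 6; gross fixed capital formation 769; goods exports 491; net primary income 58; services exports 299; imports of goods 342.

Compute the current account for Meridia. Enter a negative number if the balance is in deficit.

Goods balance = 491 - 342 = 149
Services balance = 299 - 110 = 189
Trade balance (goods + services) = 149 + 189 = 338
Net primary income = 58
Net secondary income = 59 - 6 = 53
Current account = 338 + 58 + 53 = 449

449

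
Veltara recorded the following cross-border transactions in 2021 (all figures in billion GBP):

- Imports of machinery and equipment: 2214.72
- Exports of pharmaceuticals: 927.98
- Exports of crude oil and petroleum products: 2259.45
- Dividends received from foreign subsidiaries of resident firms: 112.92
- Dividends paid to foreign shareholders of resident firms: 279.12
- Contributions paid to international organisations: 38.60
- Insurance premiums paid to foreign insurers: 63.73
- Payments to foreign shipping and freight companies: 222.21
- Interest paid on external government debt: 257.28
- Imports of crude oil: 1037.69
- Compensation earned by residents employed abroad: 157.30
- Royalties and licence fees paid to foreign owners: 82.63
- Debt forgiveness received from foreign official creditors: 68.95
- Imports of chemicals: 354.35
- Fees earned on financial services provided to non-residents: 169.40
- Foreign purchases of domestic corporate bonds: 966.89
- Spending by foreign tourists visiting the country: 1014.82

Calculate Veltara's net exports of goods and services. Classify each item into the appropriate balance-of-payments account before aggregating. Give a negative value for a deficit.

396.32

Goods: 2259.45 - 354.35 + 927.98 - 2214.72 - 1037.69 = -419.33
Services: -63.73 - 82.63 + 1014.82 + 169.40 - 222.21 = 815.65
Trade balance = -419.33 + 815.65 = 396.32
(Excluded from the trade balance — primary income: dividends received from foreign subsidiaries of resident firms 112.92, dividends paid to foreign shareholders of resident firms 279.12, interest paid on external government debt 257.28, compensation earned by residents employed abroad 157.30; secondary income: contributions paid to international organisations 38.60; capital account: debt forgiveness received from foreign official creditors 68.95; financial account: foreign purchases of domestic corporate bonds 966.89.)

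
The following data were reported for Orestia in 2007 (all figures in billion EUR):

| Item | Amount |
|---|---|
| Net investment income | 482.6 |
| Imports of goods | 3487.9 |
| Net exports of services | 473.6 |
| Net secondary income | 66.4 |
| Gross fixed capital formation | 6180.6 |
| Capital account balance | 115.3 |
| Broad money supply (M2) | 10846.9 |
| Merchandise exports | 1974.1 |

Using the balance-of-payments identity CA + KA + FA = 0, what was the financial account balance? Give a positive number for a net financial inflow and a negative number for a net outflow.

Goods balance = 1974.1 - 3487.9 = -1513.8
Services balance = 473.6
Trade balance (goods + services) = -1513.8 + 473.6 = -1040.2
Net primary income = 482.6
Net secondary income = 66.4
Current account = -1040.2 + 482.6 + 66.4 = -491.2
Financial account = -(-491.2 + 115.3) = 375.9

375.9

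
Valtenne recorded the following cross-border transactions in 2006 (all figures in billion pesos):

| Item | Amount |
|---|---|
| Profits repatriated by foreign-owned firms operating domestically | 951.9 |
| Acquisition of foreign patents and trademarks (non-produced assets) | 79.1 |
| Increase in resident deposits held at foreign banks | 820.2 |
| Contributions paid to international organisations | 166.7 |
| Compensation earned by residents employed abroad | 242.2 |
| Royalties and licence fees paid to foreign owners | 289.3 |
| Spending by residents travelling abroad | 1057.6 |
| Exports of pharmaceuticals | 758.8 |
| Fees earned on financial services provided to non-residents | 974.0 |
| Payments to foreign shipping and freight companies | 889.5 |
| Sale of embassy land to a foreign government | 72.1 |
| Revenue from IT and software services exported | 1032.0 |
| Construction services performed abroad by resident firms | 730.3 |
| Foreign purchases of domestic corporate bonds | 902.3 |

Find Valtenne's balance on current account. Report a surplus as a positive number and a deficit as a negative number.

382.3

Goods: 758.8
Services: 974.0 - 889.5 + 1032.0 - 289.3 + 730.3 - 1057.6 = 499.9
Primary income: -951.9 + 242.2 = -709.7
Secondary income: -166.7
Current account = 758.8 + 499.9 + (-709.7) + (-166.7) = 382.3
(Excluded from the current account — capital account: acquisition of foreign patents and trademarks (non-produced assets) 79.1, sale of embassy land to a foreign government 72.1; financial account: increase in resident deposits held at foreign banks 820.2, foreign purchases of domestic corporate bonds 902.3.)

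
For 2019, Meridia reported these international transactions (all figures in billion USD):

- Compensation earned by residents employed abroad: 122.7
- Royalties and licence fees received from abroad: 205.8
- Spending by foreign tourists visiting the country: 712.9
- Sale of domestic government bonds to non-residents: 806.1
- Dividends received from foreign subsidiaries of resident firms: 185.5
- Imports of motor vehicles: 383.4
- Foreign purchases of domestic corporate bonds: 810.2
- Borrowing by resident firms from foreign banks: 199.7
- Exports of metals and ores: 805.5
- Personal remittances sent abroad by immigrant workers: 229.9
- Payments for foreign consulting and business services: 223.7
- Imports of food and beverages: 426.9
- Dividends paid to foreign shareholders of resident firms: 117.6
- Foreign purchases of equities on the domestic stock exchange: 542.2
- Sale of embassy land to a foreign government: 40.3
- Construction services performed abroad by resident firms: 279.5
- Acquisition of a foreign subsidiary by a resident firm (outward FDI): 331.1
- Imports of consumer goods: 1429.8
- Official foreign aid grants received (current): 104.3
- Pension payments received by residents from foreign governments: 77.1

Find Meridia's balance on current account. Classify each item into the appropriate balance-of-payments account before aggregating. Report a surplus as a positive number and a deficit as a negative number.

Goods: -383.4 - 1429.8 + 805.5 - 426.9 = -1434.6
Services: 712.9 + 205.8 + 279.5 - 223.7 = 974.5
Primary income: 185.5 + 122.7 - 117.6 = 190.6
Secondary income: 104.3 + 77.1 - 229.9 = -48.5
Current account = (-1434.6) + 974.5 + 190.6 + (-48.5) = -318.0
(Excluded from the current account — financial account: sale of domestic government bonds to non-residents 806.1, foreign purchases of domestic corporate bonds 810.2, borrowing by resident firms from foreign banks 199.7, foreign purchases of equities on the domestic stock exchange 542.2, acquisition of a foreign subsidiary by a resident firm (outward FDI) 331.1; capital account: sale of embassy land to a foreign government 40.3.)

-318.0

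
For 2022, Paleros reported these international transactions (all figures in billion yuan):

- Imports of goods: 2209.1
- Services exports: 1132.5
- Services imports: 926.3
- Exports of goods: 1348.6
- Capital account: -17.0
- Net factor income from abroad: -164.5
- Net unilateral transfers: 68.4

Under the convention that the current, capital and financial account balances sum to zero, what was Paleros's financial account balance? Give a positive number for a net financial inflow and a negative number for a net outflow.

Goods balance = 1348.6 - 2209.1 = -860.5
Services balance = 1132.5 - 926.3 = 206.2
Trade balance (goods + services) = -860.5 + 206.2 = -654.3
Net primary income = -164.5
Net secondary income = 68.4
Current account = -654.3 + (-164.5) + 68.4 = -750.4
Financial account = -(-750.4 + (-17.0)) = 767.4

767.4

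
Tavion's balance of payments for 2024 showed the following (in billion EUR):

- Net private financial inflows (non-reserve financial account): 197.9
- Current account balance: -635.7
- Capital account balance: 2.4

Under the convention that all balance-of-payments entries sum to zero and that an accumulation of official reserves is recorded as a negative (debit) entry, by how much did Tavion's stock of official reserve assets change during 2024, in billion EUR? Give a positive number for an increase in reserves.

-435.4

Official reserve transactions balance = -((-635.7) + 2.4 + 197.9) = 435.4
An accumulation of reserves is recorded as a debit (negative entry), so the change in the stock of reserves is the negative of that balance.
Change in official reserves = -(435.4) = -435.4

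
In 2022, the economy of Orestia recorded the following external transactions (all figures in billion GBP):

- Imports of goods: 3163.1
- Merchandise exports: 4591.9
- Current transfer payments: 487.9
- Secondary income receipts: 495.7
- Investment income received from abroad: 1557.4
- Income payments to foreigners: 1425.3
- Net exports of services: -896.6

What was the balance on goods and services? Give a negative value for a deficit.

532.2

Goods balance = 4591.9 - 3163.1 = 1428.8
Services balance = -896.6
Trade balance (goods + services) = 1428.8 + (-896.6) = 532.2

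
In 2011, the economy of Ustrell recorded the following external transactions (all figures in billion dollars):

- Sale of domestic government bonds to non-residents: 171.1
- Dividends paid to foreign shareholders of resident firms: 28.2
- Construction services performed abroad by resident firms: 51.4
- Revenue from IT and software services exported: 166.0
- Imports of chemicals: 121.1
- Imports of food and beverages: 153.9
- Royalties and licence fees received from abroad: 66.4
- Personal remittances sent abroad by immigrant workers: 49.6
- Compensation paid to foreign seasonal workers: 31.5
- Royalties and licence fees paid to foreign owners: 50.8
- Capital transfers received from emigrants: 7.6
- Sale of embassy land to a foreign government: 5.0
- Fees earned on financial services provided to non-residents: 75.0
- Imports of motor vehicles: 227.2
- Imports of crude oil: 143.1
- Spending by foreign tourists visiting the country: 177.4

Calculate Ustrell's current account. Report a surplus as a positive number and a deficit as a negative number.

-269.2

Goods: -121.1 - 227.2 - 153.9 - 143.1 = -645.3
Services: 66.4 - 50.8 + 177.4 + 166.0 + 75.0 + 51.4 = 485.4
Primary income: -28.2 - 31.5 = -59.7
Secondary income: -49.6
Current account = (-645.3) + 485.4 + (-59.7) + (-49.6) = -269.2
(Excluded from the current account — financial account: sale of domestic government bonds to non-residents 171.1; capital account: capital transfers received from emigrants 7.6, sale of embassy land to a foreign government 5.0.)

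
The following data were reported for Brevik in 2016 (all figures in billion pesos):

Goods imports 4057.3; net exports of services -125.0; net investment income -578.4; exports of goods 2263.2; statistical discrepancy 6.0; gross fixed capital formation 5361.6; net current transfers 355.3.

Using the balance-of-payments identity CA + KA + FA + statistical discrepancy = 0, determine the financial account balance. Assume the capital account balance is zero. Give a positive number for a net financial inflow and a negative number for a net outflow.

Goods balance = 2263.2 - 4057.3 = -1794.1
Services balance = -125.0
Trade balance (goods + services) = -1794.1 + (-125.0) = -1919.1
Net primary income = -578.4
Net secondary income = 355.3
Current account = -1919.1 + (-578.4) + 355.3 = -2142.2
Financial account = -(-2142.2 + 6.0) = 2136.2

2136.2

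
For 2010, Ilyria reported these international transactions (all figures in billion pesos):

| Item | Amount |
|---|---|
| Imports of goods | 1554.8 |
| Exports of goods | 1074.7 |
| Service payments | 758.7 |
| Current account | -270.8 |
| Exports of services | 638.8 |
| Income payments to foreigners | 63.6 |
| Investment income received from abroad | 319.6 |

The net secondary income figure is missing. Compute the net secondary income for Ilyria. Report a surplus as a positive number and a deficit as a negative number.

Current account = goods balance + services balance + net primary income + net secondary income
Sum of the known components = -344.0
Net secondary income = CA - (known components) = -270.8 - (-344.0) = 73.2

73.2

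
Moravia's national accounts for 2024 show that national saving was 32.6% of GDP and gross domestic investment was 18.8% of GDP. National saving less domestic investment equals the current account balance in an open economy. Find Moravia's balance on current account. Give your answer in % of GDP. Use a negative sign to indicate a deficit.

CA = S - I = 32.6 - 18.8 = 13.8

13.8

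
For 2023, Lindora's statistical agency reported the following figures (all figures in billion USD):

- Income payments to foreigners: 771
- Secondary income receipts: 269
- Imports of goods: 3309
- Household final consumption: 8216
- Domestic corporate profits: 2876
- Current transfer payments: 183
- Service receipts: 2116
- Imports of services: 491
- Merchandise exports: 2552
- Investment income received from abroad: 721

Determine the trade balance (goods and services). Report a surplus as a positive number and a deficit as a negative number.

Goods balance = 2552 - 3309 = -757
Services balance = 2116 - 491 = 1625
Trade balance (goods + services) = -757 + 1625 = 868

868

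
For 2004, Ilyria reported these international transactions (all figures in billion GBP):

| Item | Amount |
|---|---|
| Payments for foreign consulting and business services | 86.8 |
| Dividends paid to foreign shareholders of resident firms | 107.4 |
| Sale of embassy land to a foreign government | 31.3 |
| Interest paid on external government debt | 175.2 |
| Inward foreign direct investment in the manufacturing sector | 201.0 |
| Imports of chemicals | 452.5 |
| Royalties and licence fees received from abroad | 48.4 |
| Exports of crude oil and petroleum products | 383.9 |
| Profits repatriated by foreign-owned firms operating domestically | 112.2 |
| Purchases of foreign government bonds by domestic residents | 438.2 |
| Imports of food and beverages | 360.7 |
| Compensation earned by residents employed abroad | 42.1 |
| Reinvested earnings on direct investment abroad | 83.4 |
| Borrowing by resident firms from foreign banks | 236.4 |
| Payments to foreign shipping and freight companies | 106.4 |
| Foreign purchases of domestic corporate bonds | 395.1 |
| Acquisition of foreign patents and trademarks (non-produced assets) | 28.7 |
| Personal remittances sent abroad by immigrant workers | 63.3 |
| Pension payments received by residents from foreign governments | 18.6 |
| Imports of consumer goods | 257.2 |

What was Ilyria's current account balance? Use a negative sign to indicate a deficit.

Goods: 383.9 - 452.5 - 257.2 - 360.7 = -686.5
Services: -106.4 + 48.4 - 86.8 = -144.8
Primary income: -112.2 + 42.1 + 83.4 - 175.2 - 107.4 = -269.3
Secondary income: 18.6 - 63.3 = -44.7
Current account = (-686.5) + (-144.8) + (-269.3) + (-44.7) = -1145.3
(Excluded from the current account — capital account: sale of embassy land to a foreign government 31.3, acquisition of foreign patents and trademarks (non-produced assets) 28.7; financial account: inward foreign direct investment in the manufacturing sector 201.0, purchases of foreign government bonds by domestic residents 438.2, borrowing by resident firms from foreign banks 236.4, foreign purchases of domestic corporate bonds 395.1.)

-1145.3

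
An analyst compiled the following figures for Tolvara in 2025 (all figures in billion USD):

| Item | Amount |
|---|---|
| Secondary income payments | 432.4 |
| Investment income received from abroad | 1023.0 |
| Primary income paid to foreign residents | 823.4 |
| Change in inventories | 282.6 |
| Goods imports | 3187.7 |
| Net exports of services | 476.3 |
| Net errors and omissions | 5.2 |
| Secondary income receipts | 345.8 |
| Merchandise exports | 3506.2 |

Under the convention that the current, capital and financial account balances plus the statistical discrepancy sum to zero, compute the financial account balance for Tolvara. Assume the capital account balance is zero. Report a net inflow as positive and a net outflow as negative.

Goods balance = 3506.2 - 3187.7 = 318.5
Services balance = 476.3
Trade balance (goods + services) = 318.5 + 476.3 = 794.8
Net primary income = 1023.0 - 823.4 = 199.6
Net secondary income = 345.8 - 432.4 = -86.6
Current account = 794.8 + 199.6 + (-86.6) = 907.8
Financial account = -(907.8 + 5.2) = -913.0

-913.0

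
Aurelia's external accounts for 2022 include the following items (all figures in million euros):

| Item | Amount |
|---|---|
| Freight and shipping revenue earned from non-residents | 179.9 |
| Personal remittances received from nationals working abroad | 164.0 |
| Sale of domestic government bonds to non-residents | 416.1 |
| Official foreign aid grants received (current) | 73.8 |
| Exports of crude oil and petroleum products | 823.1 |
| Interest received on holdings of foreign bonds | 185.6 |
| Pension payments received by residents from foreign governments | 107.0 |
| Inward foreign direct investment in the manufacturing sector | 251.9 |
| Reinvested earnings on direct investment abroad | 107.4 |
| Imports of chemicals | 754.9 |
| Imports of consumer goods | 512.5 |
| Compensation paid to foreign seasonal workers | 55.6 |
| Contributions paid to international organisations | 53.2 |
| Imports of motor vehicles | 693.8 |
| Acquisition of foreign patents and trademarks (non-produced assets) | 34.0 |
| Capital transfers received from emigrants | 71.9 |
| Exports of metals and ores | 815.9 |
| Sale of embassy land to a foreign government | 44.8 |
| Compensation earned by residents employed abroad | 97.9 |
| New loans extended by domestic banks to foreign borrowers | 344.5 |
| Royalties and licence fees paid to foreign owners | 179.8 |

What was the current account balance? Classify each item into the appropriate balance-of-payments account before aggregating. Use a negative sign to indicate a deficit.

Goods: -512.5 + 823.1 - 754.9 + 815.9 - 693.8 = -322.2
Services: 179.9 - 179.8 = 0.1
Primary income: 185.6 + 107.4 - 55.6 + 97.9 = 335.3
Secondary income: 107.0 + 164.0 + 73.8 - 53.2 = 291.6
Current account = (-322.2) + 0.1 + 335.3 + 291.6 = 304.8
(Excluded from the current account — financial account: sale of domestic government bonds to non-residents 416.1, inward foreign direct investment in the manufacturing sector 251.9, new loans extended by domestic banks to foreign borrowers 344.5; capital account: acquisition of foreign patents and trademarks (non-produced assets) 34.0, capital transfers received from emigrants 71.9, sale of embassy land to a foreign government 44.8.)

304.8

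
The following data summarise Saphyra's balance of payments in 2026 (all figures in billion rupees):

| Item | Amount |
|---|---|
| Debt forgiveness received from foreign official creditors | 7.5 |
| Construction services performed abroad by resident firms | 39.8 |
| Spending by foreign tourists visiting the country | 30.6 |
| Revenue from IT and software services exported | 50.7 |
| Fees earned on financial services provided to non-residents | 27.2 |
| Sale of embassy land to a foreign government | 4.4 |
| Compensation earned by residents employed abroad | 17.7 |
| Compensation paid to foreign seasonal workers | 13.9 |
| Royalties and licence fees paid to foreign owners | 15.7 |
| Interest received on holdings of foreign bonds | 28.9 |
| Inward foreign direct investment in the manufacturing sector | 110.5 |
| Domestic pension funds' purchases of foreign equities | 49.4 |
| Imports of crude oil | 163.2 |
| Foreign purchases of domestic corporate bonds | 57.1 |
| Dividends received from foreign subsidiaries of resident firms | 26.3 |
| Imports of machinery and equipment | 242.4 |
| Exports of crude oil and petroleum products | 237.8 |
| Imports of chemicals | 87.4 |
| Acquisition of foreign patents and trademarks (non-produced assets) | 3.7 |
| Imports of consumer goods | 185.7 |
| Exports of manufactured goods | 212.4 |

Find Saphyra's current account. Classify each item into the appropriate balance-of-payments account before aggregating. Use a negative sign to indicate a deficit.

-36.9

Goods: 237.8 - 242.4 - 163.2 - 185.7 - 87.4 + 212.4 = -228.5
Services: 27.2 + 30.6 + 39.8 + 50.7 - 15.7 = 132.6
Primary income: 17.7 + 26.3 + 28.9 - 13.9 = 59.0
Current account = (-228.5) + 132.6 + 59.0 = -36.9
(Excluded from the current account — capital account: debt forgiveness received from foreign official creditors 7.5, sale of embassy land to a foreign government 4.4, acquisition of foreign patents and trademarks (non-produced assets) 3.7; financial account: inward foreign direct investment in the manufacturing sector 110.5, domestic pension funds' purchases of foreign equities 49.4, foreign purchases of domestic corporate bonds 57.1.)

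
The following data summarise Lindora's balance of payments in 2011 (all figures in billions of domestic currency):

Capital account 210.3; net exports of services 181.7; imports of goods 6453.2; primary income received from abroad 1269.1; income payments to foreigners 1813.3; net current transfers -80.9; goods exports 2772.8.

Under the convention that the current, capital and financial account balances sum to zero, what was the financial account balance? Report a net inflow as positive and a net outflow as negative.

Goods balance = 2772.8 - 6453.2 = -3680.4
Services balance = 181.7
Trade balance (goods + services) = -3680.4 + 181.7 = -3498.7
Net primary income = 1269.1 - 1813.3 = -544.2
Net secondary income = -80.9
Current account = -3498.7 + (-544.2) + (-80.9) = -4123.8
Financial account = -(-4123.8 + 210.3) = 3913.5

3913.5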